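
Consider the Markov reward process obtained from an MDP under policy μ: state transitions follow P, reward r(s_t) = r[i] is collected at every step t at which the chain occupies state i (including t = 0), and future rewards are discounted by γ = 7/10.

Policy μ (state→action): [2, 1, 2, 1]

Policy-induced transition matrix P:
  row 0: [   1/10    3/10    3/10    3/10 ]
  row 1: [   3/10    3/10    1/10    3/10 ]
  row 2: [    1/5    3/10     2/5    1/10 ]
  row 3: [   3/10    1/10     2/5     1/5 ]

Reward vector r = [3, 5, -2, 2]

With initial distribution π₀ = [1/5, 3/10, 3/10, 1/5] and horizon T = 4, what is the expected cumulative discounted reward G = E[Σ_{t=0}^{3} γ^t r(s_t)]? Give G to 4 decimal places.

G = 4.6896

t=0: π = [0.2000, 0.3000, 0.3000, 0.2000], E[r] = 1.9000, γ^t·E[r] = 1.900000, running G = 1.900000
t=1: π = [0.2300, 0.2600, 0.2900, 0.2200], E[r] = 1.8500, γ^t·E[r] = 1.295000, running G = 3.195000
t=2: π = [0.2250, 0.2560, 0.2990, 0.2200], E[r] = 1.7970, γ^t·E[r] = 0.880530, running G = 4.075530
t=3: π = [0.2251, 0.2560, 0.3007, 0.2182], E[r] = 1.7903, γ^t·E[r] = 0.614073, running G = 4.689603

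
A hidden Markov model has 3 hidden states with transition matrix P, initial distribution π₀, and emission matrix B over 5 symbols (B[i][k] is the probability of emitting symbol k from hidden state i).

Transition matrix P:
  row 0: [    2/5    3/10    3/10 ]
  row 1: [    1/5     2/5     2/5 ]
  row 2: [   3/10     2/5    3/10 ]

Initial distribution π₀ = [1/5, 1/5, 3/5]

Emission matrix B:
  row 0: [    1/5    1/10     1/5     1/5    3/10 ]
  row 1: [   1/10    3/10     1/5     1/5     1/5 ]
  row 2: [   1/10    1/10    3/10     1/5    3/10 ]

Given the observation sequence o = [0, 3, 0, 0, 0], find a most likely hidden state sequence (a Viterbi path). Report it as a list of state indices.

path = [2, 0, 0, 0, 0]

t=0: δ = [4.000e-02, 2.000e-02, 6.000e-02]  (obs o_0=0)
t=1: δ = [3.600e-03, 4.800e-03, 3.600e-03]  ψ = [2, 2, 2]  (obs o_1=3)
t=2: δ = [2.880e-04, 1.920e-04, 1.920e-04]  ψ = [0, 1, 1]  (obs o_2=0)
t=3: δ = [2.304e-05, 8.640e-06, 8.640e-06]  ψ = [0, 0, 0]  (obs o_3=0)
t=4: δ = [1.843e-06, 6.912e-07, 6.912e-07]  ψ = [0, 0, 0]  (obs o_4=0)
backtrack: best end state = 0; path = [2, 0, 0, 0, 0]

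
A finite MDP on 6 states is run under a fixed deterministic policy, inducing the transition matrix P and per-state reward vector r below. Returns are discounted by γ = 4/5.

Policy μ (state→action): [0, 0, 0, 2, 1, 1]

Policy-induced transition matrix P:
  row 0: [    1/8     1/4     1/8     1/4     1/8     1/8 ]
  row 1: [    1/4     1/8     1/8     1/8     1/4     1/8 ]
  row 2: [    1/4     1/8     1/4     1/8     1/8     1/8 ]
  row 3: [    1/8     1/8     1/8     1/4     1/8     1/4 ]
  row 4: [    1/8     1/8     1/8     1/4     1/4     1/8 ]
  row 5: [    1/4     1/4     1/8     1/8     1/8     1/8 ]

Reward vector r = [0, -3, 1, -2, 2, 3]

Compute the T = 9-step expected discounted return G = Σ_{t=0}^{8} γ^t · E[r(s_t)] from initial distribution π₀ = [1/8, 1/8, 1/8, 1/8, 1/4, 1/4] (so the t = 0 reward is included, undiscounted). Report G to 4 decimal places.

G = 0.8609

t=0: π = [0.1250, 0.1250, 0.1250, 0.1250, 0.2500, 0.2500], E[r] = 0.7500, γ^t·E[r] = 0.750000, running G = 0.750000
t=1: π = [0.1875, 0.1719, 0.1406, 0.1875, 0.1719, 0.1406], E[r] = 0.0156, γ^t·E[r] = 0.012500, running G = 0.762500
t=2: π = [0.1816, 0.1660, 0.1426, 0.1934, 0.1680, 0.1484], E[r] = 0.0391, γ^t·E[r] = 0.025000, running G = 0.787500
t=3: π = [0.1821, 0.1663, 0.1428, 0.1929, 0.1667, 0.1492], E[r] = 0.0393, γ^t·E[r] = 0.020125, running G = 0.807625
t=4: π = [0.1823, 0.1664, 0.1429, 0.1927, 0.1666, 0.1491], E[r] = 0.0388, γ^t·E[r] = 0.015875, running G = 0.823500
t=5: π = [0.1823, 0.1664, 0.1429, 0.1927, 0.1666, 0.1491], E[r] = 0.0387, γ^t·E[r] = 0.012684, running G = 0.836184
t=6: π = [0.1823, 0.1664, 0.1429, 0.1927, 0.1666, 0.1491], E[r] = 0.0387, γ^t·E[r] = 0.010147, running G = 0.846331
t=7: π = [0.1823, 0.1664, 0.1429, 0.1927, 0.1666, 0.1491], E[r] = 0.0387, γ^t·E[r] = 0.008118, running G = 0.854448
t=8: π = [0.1823, 0.1664, 0.1429, 0.1927, 0.1666, 0.1491], E[r] = 0.0387, γ^t·E[r] = 0.006494, running G = 0.860942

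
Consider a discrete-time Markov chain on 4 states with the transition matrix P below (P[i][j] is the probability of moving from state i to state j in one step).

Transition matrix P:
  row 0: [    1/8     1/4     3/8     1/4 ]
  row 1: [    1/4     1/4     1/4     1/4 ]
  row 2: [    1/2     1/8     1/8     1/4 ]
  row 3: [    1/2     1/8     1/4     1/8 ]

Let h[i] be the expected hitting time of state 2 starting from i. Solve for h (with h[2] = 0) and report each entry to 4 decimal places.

First-step conditioning: h[2] = 0; for i ≠ 2, h[i] = 1 + Σ_k P[i][k]·h[k].
  h[0] = 1 + 1/8·h[0] + 1/4·h[1] + 1/4·h[3]
  h[1] = 1 + 1/4·h[0] + 1/4·h[1] + 1/4·h[3]
  h[3] = 1 + 1/2·h[0] + 1/8·h[1] + 1/8·h[3]
Solving the 3×3 linear system over states ≠ 2 gives exactly h = [72/23, 81/23, 0, 79/23] (h[2] = 0 is the target).

h = [3.1304, 3.5217, 0.0000, 3.4348]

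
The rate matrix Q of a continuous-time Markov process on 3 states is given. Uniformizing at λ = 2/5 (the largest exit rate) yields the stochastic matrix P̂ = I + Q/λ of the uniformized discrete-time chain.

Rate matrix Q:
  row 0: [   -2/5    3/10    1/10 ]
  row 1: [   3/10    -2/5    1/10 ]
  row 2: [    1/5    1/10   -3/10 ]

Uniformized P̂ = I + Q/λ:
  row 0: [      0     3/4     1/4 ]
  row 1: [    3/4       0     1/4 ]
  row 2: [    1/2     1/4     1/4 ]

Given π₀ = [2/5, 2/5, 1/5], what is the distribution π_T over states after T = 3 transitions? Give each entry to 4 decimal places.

t=0: π = [0.4000, 0.4000, 0.2000]
t=1: π = [0.4000, 0.3500, 0.2500]
t=2: π = [0.3875, 0.3625, 0.2500]
t=3: π = [0.3969, 0.3531, 0.2500]

π = [0.3969, 0.3531, 0.2500]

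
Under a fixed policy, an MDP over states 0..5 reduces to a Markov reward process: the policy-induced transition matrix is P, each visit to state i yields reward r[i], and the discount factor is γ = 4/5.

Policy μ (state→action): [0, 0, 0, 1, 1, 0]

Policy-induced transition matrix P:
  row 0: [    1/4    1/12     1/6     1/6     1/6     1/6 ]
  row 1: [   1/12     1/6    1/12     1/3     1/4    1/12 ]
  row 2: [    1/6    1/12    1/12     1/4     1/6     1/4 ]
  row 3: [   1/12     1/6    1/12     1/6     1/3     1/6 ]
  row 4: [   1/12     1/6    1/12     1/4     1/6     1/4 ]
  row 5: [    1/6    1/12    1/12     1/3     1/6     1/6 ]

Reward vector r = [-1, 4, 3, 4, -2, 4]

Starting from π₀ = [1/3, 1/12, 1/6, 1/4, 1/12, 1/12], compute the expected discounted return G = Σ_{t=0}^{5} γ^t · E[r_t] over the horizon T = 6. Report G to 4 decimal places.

G = 6.8001

t=0: π = [0.3333, 0.0833, 0.1667, 0.2500, 0.0833, 0.0833], E[r] = 1.6667, γ^t·E[r] = 1.666667, running G = 1.666667
t=1: π = [0.1597, 0.1181, 0.1111, 0.2153, 0.2153, 0.1806], E[r] = 1.7986, γ^t·E[r] = 1.438889, running G = 3.105556
t=2: π = [0.1343, 0.1291, 0.0966, 0.2436, 0.2124, 0.1840], E[r] = 1.9578, γ^t·E[r] = 1.252963, running G = 4.358519
t=3: π = [0.1291, 0.1321, 0.0945, 0.2446, 0.2180, 0.1817], E[r] = 1.9518, γ^t·E[r] = 0.999333, running G = 5.357852
t=4: π = [0.1279, 0.1329, 0.0941, 0.2450, 0.2184, 0.1817], E[r] = 1.9559, γ^t·E[r] = 0.801152, running G = 6.159004
t=5: π = [0.1276, 0.1330, 0.0940, 0.2451, 0.2186, 0.1816], E[r] = 1.9564, γ^t·E[r] = 0.641081, running G = 6.800085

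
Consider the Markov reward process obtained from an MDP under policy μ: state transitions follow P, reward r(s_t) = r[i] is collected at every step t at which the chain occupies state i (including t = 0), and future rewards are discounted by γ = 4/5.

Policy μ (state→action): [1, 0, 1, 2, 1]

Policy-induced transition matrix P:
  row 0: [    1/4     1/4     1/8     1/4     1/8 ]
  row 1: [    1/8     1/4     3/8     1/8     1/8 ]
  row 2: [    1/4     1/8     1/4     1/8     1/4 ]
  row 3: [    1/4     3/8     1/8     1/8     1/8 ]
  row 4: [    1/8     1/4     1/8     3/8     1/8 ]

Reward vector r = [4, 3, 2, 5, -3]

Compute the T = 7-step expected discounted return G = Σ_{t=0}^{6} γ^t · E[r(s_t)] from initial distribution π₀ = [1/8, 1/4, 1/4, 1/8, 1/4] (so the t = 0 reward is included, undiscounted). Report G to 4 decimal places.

G = 8.8517

t=0: π = [0.1250, 0.2500, 0.2500, 0.1250, 0.2500], E[r] = 1.6250, γ^t·E[r] = 1.625000, running G = 1.625000
t=1: π = [0.1875, 0.2344, 0.2188, 0.2031, 0.1563], E[r] = 2.4375, γ^t·E[r] = 1.950000, running G = 3.575000
t=2: π = [0.2012, 0.2480, 0.2109, 0.1875, 0.1523], E[r] = 2.4512, γ^t·E[r] = 1.568750, running G = 5.143750
t=3: π = [0.2000, 0.2471, 0.2134, 0.1882, 0.1514], E[r] = 2.4548, γ^t·E[r] = 1.256875, running G = 6.400625
t=4: π = [0.2002, 0.2469, 0.2134, 0.1878, 0.1517], E[r] = 2.4524, γ^t·E[r] = 1.004500, running G = 7.405125
t=5: π = [0.2002, 0.2468, 0.2134, 0.1879, 0.1517], E[r] = 2.4526, γ^t·E[r] = 0.803666, running G = 8.208791
t=6: π = [0.2002, 0.2468, 0.2134, 0.1879, 0.1517], E[r] = 2.4527, γ^t·E[r] = 0.642949, running G = 8.851740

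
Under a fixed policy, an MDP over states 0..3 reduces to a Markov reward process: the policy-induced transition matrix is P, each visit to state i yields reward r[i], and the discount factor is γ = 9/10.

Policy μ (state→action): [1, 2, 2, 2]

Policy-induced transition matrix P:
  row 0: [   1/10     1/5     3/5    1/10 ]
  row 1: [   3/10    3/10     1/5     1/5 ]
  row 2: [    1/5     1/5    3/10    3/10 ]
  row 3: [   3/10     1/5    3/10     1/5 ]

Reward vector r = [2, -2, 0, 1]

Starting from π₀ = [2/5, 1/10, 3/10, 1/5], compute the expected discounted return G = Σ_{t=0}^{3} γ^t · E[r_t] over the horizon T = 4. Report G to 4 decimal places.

G = 1.2691

t=0: π = [0.4000, 0.1000, 0.3000, 0.2000], E[r] = 0.8000, γ^t·E[r] = 0.800000, running G = 0.800000
t=1: π = [0.1900, 0.2100, 0.4100, 0.1900], E[r] = 0.1500, γ^t·E[r] = 0.135000, running G = 0.935000
t=2: π = [0.2210, 0.2210, 0.3360, 0.2220], E[r] = 0.2220, γ^t·E[r] = 0.179820, running G = 1.114820
t=3: π = [0.2222, 0.2221, 0.3442, 0.2115], E[r] = 0.2117, γ^t·E[r] = 0.154329, running G = 1.269149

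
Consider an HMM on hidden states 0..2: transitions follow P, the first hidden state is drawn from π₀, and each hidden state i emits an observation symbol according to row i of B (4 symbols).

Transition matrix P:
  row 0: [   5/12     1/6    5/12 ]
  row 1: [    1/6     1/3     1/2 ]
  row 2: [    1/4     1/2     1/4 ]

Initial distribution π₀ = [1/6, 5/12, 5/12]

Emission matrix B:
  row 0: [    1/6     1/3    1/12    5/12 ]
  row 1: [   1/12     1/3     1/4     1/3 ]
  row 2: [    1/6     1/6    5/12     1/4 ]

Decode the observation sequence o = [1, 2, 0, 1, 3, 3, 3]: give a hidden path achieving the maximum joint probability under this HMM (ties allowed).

path = [1, 2, 0, 0, 0, 0, 0]

t=0: δ = [5.556e-02, 1.389e-01, 6.944e-02]  (obs o_0=1)
t=1: δ = [1.929e-03, 1.157e-02, 2.894e-02]  ψ = [0, 1, 1]  (obs o_1=2)
t=2: δ = [1.206e-03, 1.206e-03, 1.206e-03]  ψ = [2, 2, 2]  (obs o_2=0)
t=3: δ = [1.674e-04, 2.009e-04, 1.005e-04]  ψ = [0, 2, 1]  (obs o_3=1)
t=4: δ = [2.907e-05, 2.233e-05, 2.512e-05]  ψ = [0, 1, 1]  (obs o_4=3)
t=5: δ = [5.047e-06, 4.186e-06, 3.028e-06]  ψ = [0, 2, 0]  (obs o_5=3)
t=6: δ = [8.762e-07, 5.047e-07, 5.257e-07]  ψ = [0, 2, 0]  (obs o_6=3)
backtrack: best end state = 0; path = [1, 2, 0, 0, 0, 0, 0]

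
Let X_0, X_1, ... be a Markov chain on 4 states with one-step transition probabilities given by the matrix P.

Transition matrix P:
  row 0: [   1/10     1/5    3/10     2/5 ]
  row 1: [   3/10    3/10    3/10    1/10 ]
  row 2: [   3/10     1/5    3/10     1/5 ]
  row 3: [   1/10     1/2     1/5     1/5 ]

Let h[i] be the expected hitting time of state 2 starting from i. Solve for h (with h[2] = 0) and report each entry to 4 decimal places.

h = [3.6449, 3.5514, 0.0000, 3.9252]

First-step conditioning: h[2] = 0; for i ≠ 2, h[i] = 1 + Σ_k P[i][k]·h[k].
  h[0] = 1 + 1/10·h[0] + 1/5·h[1] + 2/5·h[3]
  h[1] = 1 + 3/10·h[0] + 3/10·h[1] + 1/10·h[3]
  h[3] = 1 + 1/10·h[0] + 1/2·h[1] + 1/5·h[3]
Solving the 3×3 linear system over states ≠ 2 gives exactly h = [390/107, 380/107, 0, 420/107] (h[2] = 0 is the target).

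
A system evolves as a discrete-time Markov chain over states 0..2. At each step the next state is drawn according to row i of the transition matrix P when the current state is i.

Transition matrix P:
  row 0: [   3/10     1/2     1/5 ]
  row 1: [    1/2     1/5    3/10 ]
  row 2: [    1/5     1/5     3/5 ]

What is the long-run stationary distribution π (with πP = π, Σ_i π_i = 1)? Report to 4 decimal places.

π = [0.3210, 0.2963, 0.3827]

Balance equations π_j = Σ_i π_i·P[i][j]:
  π_0 = 3/10·π_0 + 1/2·π_1 + 1/5·π_2
  π_1 = 1/2·π_0 + 1/5·π_1 + 1/5·π_2
  normalize: π_0 + π_1 + π_2 = 1
Solving the linear system gives exactly π = [26/81, 8/27, 31/81].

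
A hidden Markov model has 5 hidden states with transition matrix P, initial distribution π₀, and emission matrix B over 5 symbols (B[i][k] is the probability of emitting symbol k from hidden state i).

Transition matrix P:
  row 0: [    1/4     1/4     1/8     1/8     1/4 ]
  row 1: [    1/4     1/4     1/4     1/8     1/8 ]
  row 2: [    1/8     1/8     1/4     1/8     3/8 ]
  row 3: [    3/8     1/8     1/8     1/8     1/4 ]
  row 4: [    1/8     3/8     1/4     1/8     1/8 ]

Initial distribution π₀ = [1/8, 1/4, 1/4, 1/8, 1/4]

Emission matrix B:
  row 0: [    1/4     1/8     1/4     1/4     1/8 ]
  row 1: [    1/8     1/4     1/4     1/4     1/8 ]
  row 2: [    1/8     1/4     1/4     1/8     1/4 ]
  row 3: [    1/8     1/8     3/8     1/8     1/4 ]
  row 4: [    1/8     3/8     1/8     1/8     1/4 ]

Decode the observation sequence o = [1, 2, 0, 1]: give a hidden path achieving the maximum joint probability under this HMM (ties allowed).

t=0: δ = [1.562e-02, 6.250e-02, 6.250e-02, 1.562e-02, 9.375e-02]  (obs o_0=1)
t=1: δ = [3.906e-03, 8.789e-03, 5.859e-03, 4.395e-03, 2.930e-03]  ψ = [1, 4, 4, 4, 2]  (obs o_1=2)
t=2: δ = [5.493e-04, 2.747e-04, 2.747e-04, 1.373e-04, 2.747e-04]  ψ = [1, 1, 1, 1, 2]  (obs o_2=0)
t=3: δ = [1.717e-05, 3.433e-05, 1.717e-05, 8.583e-06, 5.150e-05]  ψ = [0, 0, 0, 0, 0]  (obs o_3=1)
backtrack: best end state = 4; path = [4, 1, 0, 4]

path = [4, 1, 0, 4]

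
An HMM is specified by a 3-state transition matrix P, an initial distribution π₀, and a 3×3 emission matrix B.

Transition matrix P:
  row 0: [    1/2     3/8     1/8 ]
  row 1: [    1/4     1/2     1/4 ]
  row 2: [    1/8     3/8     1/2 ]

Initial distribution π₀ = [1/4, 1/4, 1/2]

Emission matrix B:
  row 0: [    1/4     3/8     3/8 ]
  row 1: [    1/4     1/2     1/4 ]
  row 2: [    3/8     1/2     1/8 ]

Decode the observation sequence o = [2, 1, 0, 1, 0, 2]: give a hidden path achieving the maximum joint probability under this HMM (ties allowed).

path = [2, 2, 2, 2, 2, 1]

t=0: δ = [9.375e-02, 6.250e-02, 6.250e-02]  (obs o_0=2)
t=1: δ = [1.758e-02, 1.758e-02, 1.562e-02]  ψ = [0, 0, 2]  (obs o_1=1)
t=2: δ = [2.197e-03, 2.197e-03, 2.930e-03]  ψ = [0, 1, 2]  (obs o_2=0)
t=3: δ = [4.120e-04, 5.493e-04, 7.324e-04]  ψ = [0, 1, 2]  (obs o_3=1)
t=4: δ = [5.150e-05, 6.866e-05, 1.373e-04]  ψ = [0, 1, 2]  (obs o_4=0)
t=5: δ = [9.656e-06, 1.287e-05, 8.583e-06]  ψ = [0, 2, 2]  (obs o_5=2)
backtrack: best end state = 1; path = [2, 2, 2, 2, 2, 1]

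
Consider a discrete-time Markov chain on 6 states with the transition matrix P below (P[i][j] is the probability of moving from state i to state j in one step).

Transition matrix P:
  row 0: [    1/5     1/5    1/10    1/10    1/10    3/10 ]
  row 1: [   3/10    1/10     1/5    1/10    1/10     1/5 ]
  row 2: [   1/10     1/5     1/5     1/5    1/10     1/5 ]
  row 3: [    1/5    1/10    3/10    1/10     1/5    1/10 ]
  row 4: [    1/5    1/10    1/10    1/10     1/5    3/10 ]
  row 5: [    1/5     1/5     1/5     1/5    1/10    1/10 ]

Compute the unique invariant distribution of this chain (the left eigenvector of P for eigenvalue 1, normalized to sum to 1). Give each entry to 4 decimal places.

π = [0.1976, 0.1578, 0.1814, 0.1380, 0.1264, 0.1987]

Balance equations π_j = Σ_i π_i·P[i][j]:
  π_0 = 1/5·π_0 + 3/10·π_1 + 1/10·π_2 + 1/5·π_3 + 1/5·π_4 + 1/5·π_5
  π_1 = 1/5·π_0 + 1/10·π_1 + 1/5·π_2 + 1/10·π_3 + 1/10·π_4 + 1/5·π_5
  π_2 = 1/10·π_0 + 1/5·π_1 + 1/5·π_2 + 3/10·π_3 + 1/10·π_4 + 1/5·π_5
  π_3 = 1/10·π_0 + 1/10·π_1 + 1/5·π_2 + 1/10·π_3 + 1/10·π_4 + 1/5·π_5
  π_4 = 1/10·π_0 + 1/10·π_1 + 1/10·π_2 + 1/5·π_3 + 1/5·π_4 + 1/10·π_5
  normalize: π_0 + π_1 + π_2 + π_3 + π_4 + π_5 = 1
Solving the linear system gives exactly π = [10645/53861, 8498/53861, 9770/53861, 14867/107722, 13621/107722, 10704/53861].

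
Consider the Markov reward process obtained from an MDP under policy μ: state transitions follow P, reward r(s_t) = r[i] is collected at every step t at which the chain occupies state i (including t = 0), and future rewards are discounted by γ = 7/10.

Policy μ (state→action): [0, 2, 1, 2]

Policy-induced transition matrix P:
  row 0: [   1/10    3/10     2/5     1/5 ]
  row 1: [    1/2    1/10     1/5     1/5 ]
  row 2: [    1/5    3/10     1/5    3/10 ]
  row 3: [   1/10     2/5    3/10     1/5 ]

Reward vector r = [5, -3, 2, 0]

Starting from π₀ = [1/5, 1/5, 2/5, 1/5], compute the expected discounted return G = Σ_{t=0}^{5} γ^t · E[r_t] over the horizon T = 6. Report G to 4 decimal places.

t=0: π = [0.2000, 0.2000, 0.4000, 0.2000], E[r] = 1.2000, γ^t·E[r] = 1.200000, running G = 1.200000
t=1: π = [0.2200, 0.2800, 0.2600, 0.2400], E[r] = 0.7800, γ^t·E[r] = 0.546000, running G = 1.746000
t=2: π = [0.2380, 0.2680, 0.2680, 0.2260], E[r] = 0.9220, γ^t·E[r] = 0.451780, running G = 2.197780
t=3: π = [0.2340, 0.2690, 0.2702, 0.2268], E[r] = 0.9034, γ^t·E[r] = 0.309866, running G = 2.507646
t=4: π = [0.2346, 0.2689, 0.2695, 0.2270], E[r] = 0.9054, γ^t·E[r] = 0.217391, running G = 2.725038
t=5: π = [0.2345, 0.2689, 0.2696, 0.2269], E[r] = 0.9050, γ^t·E[r] = 0.152099, running G = 2.877137

G = 2.8771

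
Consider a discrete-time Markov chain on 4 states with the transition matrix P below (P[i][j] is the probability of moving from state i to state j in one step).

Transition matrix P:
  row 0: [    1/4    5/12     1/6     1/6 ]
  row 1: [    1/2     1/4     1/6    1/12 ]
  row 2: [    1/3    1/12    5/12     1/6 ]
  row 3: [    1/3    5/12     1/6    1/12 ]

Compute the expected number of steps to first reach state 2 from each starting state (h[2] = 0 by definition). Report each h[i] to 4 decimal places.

First-step conditioning: h[2] = 0; for i ≠ 2, h[i] = 1 + Σ_k P[i][k]·h[k].
  h[0] = 1 + 1/4·h[0] + 5/12·h[1] + 1/6·h[3]
  h[1] = 1 + 1/2·h[0] + 1/4·h[1] + 1/12·h[3]
  h[3] = 1 + 1/3·h[0] + 5/12·h[1] + 1/12·h[3]
Solving the 3×3 linear system over states ≠ 2 gives exactly h = [6, 6, 0, 6] (h[2] = 0 is the target).

h = [6.0000, 6.0000, 0.0000, 6.0000]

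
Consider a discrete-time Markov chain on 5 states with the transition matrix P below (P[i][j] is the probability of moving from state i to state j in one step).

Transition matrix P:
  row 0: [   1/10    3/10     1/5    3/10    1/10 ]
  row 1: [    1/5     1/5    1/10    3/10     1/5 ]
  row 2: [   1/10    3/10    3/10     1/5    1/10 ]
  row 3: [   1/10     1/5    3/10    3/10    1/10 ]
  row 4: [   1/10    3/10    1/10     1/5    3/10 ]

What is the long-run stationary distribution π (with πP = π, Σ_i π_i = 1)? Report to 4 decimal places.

Balance equations π_j = Σ_i π_i·P[i][j]:
  π_0 = 1/10·π_0 + 1/5·π_1 + 1/10·π_2 + 1/10·π_3 + 1/10·π_4
  π_1 = 3/10·π_0 + 1/5·π_1 + 3/10·π_2 + 1/5·π_3 + 3/10·π_4
  π_2 = 1/5·π_0 + 1/10·π_1 + 3/10·π_2 + 3/10·π_3 + 1/10·π_4
  π_3 = 3/10·π_0 + 3/10·π_1 + 1/5·π_2 + 3/10·π_3 + 1/5·π_4
  normalize: π_0 + π_1 + π_2 + π_3 + π_4 = 1
Solving the linear system gives exactly π = [125/1001, 249/1001, 827/4004, 24/91, 625/4004].

π = [0.1249, 0.2488, 0.2065, 0.2637, 0.1561]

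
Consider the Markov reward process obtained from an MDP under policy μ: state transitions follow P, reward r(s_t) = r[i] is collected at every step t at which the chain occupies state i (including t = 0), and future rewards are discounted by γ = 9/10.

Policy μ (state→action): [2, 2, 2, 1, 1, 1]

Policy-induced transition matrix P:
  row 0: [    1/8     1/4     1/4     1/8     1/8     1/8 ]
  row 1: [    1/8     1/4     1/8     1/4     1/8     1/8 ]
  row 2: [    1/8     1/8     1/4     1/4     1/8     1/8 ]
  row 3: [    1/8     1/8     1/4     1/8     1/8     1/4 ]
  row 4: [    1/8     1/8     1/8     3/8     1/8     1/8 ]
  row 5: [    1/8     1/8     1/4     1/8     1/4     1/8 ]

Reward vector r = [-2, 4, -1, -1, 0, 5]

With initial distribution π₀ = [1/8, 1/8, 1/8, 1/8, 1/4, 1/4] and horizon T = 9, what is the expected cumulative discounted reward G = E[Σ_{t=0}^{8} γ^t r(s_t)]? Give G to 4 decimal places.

t=0: π = [0.1250, 0.1250, 0.1250, 0.1250, 0.2500, 0.2500], E[r] = 1.2500, γ^t·E[r] = 1.250000, running G = 1.250000
t=1: π = [0.1250, 0.1563, 0.2031, 0.2188, 0.1563, 0.1406], E[r] = 0.6563, γ^t·E[r] = 0.590625, running G = 1.840625
t=2: π = [0.1250, 0.1602, 0.2109, 0.2090, 0.1426, 0.1523], E[r] = 0.7324, γ^t·E[r] = 0.593262, running G = 2.433887
t=3: π = [0.1250, 0.1606, 0.2122, 0.2070, 0.1440, 0.1511], E[r] = 0.7290, γ^t·E[r] = 0.531444, running G = 2.965331
t=4: π = [0.1250, 0.1607, 0.2119, 0.2076, 0.1439, 0.1509], E[r] = 0.7277, γ^t·E[r] = 0.477438, running G = 3.442769
t=5: π = [0.1250, 0.1607, 0.2119, 0.2076, 0.1439, 0.1510], E[r] = 0.7281, γ^t·E[r] = 0.429956, running G = 3.872725
t=6: π = [0.1250, 0.1607, 0.2119, 0.2075, 0.1439, 0.1509], E[r] = 0.7281, γ^t·E[r] = 0.386943, running G = 4.259668
t=7: π = [0.1250, 0.1607, 0.2119, 0.2075, 0.1439, 0.1509], E[r] = 0.7281, γ^t·E[r] = 0.348247, running G = 4.607915
t=8: π = [0.1250, 0.1607, 0.2119, 0.2075, 0.1439, 0.1509], E[r] = 0.7281, γ^t·E[r] = 0.313423, running G = 4.921338

G = 4.9213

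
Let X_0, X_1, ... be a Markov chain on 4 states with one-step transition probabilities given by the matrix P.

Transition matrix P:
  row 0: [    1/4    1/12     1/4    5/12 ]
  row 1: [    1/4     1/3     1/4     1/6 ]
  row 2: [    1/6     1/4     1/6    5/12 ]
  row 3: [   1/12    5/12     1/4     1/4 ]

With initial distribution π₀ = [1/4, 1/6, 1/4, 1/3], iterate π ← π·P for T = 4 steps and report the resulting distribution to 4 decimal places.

π = [0.1819, 0.2931, 0.2308, 0.2942]

t=0: π = [0.2500, 0.1667, 0.2500, 0.3333]
t=1: π = [0.1736, 0.2778, 0.2292, 0.3194]
t=2: π = [0.1777, 0.2975, 0.2309, 0.2940]
t=3: π = [0.1818, 0.2942, 0.2308, 0.2933]
t=4: π = [0.1819, 0.2931, 0.2308, 0.2942]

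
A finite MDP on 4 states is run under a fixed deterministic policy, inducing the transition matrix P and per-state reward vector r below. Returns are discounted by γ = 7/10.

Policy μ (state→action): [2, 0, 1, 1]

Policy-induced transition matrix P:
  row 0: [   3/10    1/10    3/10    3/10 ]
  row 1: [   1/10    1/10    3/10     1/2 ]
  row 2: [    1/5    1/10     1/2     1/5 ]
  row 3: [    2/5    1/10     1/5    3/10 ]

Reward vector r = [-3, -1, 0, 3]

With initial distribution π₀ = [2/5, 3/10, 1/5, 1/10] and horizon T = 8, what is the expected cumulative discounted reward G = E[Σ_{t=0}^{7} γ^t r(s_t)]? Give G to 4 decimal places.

t=0: π = [0.4000, 0.3000, 0.2000, 0.1000], E[r] = -1.2000, γ^t·E[r] = -1.200000, running G = -1.200000
t=1: π = [0.2300, 0.1000, 0.3300, 0.3400], E[r] = 0.2300, γ^t·E[r] = 0.161000, running G = -1.039000
t=2: π = [0.2810, 0.1000, 0.3320, 0.2870], E[r] = -0.0820, γ^t·E[r] = -0.040180, running G = -1.079180
t=3: π = [0.2755, 0.1000, 0.3377, 0.2868], E[r] = -0.0661, γ^t·E[r] = -0.022672, running G = -1.101852
t=4: π = [0.2749, 0.1000, 0.3389, 0.2862], E[r] = -0.0660, γ^t·E[r] = -0.015856, running G = -1.117709
t=5: π = [0.2747, 0.1000, 0.3391, 0.2861], E[r] = -0.0659, γ^t·E[r] = -0.011071, running G = -1.128779
t=6: π = [0.2747, 0.1000, 0.3392, 0.2861], E[r] = -0.0658, γ^t·E[r] = -0.007745, running G = -1.136524
t=7: π = [0.2747, 0.1000, 0.3392, 0.2861], E[r] = -0.0658, γ^t·E[r] = -0.005421, running G = -1.141945

G = -1.1419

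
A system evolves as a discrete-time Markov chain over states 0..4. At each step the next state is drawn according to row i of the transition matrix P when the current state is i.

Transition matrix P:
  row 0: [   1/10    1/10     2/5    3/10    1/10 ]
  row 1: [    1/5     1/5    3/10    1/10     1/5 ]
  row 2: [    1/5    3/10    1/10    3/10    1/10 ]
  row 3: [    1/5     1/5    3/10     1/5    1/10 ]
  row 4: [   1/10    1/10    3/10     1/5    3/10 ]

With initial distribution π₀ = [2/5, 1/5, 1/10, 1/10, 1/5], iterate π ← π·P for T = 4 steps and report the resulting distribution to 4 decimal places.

π = [0.1682, 0.1949, 0.2634, 0.2242, 0.1493]

t=0: π = [0.4000, 0.2000, 0.1000, 0.1000, 0.2000]
t=1: π = [0.1400, 0.1500, 0.3200, 0.2300, 0.1600]
t=2: π = [0.1700, 0.2020, 0.2500, 0.2310, 0.1470]
t=3: π = [0.1683, 0.1933, 0.2670, 0.2218, 0.1496]
t=4: π = [0.1682, 0.1949, 0.2634, 0.2242, 0.1493]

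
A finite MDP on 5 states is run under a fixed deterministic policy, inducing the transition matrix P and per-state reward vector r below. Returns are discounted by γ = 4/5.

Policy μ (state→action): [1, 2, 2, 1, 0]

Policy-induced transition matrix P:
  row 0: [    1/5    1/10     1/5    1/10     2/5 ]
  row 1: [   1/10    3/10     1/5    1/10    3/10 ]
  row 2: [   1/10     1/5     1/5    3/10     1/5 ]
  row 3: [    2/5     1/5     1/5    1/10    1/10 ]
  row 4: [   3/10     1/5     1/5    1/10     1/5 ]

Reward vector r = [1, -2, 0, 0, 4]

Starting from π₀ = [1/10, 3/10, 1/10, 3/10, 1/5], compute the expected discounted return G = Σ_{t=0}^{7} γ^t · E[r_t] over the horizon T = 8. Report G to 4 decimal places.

t=0: π = [0.1000, 0.3000, 0.1000, 0.3000, 0.2000], E[r] = 0.3000, γ^t·E[r] = 0.300000, running G = 0.300000
t=1: π = [0.2400, 0.2200, 0.2000, 0.1200, 0.2200], E[r] = 0.6800, γ^t·E[r] = 0.544000, running G = 0.844000
t=2: π = [0.2040, 0.1980, 0.2000, 0.1400, 0.2580], E[r] = 0.8400, γ^t·E[r] = 0.537600, running G = 1.381600
t=3: π = [0.2140, 0.1994, 0.2000, 0.1400, 0.2466], E[r] = 0.8016, γ^t·E[r] = 0.410419, running G = 1.792019
t=4: π = [0.2127, 0.1985, 0.2000, 0.1400, 0.2487], E[r] = 0.8106, γ^t·E[r] = 0.332022, running G = 2.124041
t=5: π = [0.2130, 0.1986, 0.2000, 0.1400, 0.2484], E[r] = 0.8094, γ^t·E[r] = 0.265240, running G = 2.389281
t=6: π = [0.2130, 0.1986, 0.2000, 0.1400, 0.2485], E[r] = 0.8097, γ^t·E[r] = 0.212263, running G = 2.601544
t=7: π = [0.2130, 0.1986, 0.2000, 0.1400, 0.2485], E[r] = 0.8097, γ^t·E[r] = 0.169803, running G = 2.771347

G = 2.7713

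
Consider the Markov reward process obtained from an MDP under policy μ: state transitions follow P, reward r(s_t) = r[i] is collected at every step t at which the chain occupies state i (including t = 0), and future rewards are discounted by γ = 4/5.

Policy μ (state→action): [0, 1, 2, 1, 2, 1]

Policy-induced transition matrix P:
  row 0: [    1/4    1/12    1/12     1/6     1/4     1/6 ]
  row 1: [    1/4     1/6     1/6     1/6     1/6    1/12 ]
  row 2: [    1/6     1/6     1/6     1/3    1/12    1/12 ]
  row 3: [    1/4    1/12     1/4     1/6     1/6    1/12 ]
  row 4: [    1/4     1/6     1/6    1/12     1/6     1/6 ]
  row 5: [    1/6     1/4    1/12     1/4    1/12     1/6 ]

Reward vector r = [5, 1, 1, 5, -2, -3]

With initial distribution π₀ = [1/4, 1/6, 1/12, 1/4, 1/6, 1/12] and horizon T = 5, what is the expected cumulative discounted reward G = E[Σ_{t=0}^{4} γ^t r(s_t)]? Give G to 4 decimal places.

G = 6.0651

t=0: π = [0.2500, 0.1667, 0.0833, 0.2500, 0.1667, 0.0833], E[r] = 2.1667, γ^t·E[r] = 2.166667, running G = 2.166667
t=1: π = [0.2361, 0.1319, 0.1597, 0.1736, 0.1736, 0.1250], E[r] = 1.6181, γ^t·E[r] = 1.294444, running G = 3.461111
t=2: π = [0.2263, 0.1429, 0.1510, 0.1892, 0.1626, 0.1279], E[r] = 1.6626, γ^t·E[r] = 1.064074, running G = 4.525185
t=3: π = [0.2268, 0.1427, 0.1529, 0.1889, 0.1623, 0.1264], E[r] = 1.6704, γ^t·E[r] = 0.855235, running G = 5.380420
t=4: π = [0.2267, 0.1426, 0.1530, 0.1892, 0.1623, 0.1263], E[r] = 1.6715, γ^t·E[r] = 0.684665, running G = 6.065085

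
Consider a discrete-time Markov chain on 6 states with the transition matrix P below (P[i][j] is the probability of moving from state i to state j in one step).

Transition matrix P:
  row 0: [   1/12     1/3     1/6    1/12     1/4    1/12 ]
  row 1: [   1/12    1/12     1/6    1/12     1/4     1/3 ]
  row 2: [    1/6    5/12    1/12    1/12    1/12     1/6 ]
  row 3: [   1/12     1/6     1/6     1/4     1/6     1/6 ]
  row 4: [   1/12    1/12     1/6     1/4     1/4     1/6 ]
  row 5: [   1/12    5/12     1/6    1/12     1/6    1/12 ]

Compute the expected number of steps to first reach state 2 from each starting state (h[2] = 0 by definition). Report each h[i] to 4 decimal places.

h = [6.0000, 6.0000, 0.0000, 6.0000, 6.0000, 6.0000]

First-step conditioning: h[2] = 0; for i ≠ 2, h[i] = 1 + Σ_k P[i][k]·h[k].
  h[0] = 1 + 1/12·h[0] + 1/3·h[1] + 1/12·h[3] + 1/4·h[4] + 1/12·h[5]
  h[1] = 1 + 1/12·h[0] + 1/12·h[1] + 1/12·h[3] + 1/4·h[4] + 1/3·h[5]
  h[3] = 1 + 1/12·h[0] + 1/6·h[1] + 1/4·h[3] + 1/6·h[4] + 1/6·h[5]
  h[4] = 1 + 1/12·h[0] + 1/12·h[1] + 1/4·h[3] + 1/4·h[4] + 1/6·h[5]
  h[5] = 1 + 1/12·h[0] + 5/12·h[1] + 1/12·h[3] + 1/6·h[4] + 1/12·h[5]
Solving the 5×5 linear system over states ≠ 2 gives exactly h = [6, 6, 0, 6, 6, 6] (h[2] = 0 is the target).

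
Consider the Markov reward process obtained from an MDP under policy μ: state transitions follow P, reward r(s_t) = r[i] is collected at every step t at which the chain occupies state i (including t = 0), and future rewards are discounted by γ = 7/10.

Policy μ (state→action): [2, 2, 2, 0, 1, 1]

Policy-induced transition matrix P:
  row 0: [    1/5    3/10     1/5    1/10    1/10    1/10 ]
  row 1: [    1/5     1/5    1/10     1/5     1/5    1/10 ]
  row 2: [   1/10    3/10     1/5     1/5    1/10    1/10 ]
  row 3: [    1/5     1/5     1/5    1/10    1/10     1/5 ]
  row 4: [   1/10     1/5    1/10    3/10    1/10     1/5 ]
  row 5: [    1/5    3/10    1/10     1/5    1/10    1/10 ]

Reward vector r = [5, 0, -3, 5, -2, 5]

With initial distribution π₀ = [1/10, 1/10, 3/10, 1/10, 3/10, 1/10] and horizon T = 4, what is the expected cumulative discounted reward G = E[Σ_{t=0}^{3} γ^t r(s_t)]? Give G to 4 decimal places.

G = 2.6677

t=0: π = [0.1000, 0.1000, 0.3000, 0.1000, 0.3000, 0.1000], E[r] = 0.0000, γ^t·E[r] = 0.000000, running G = 0.000000
t=1: π = [0.1400, 0.2500, 0.1500, 0.2100, 0.1100, 0.1400], E[r] = 1.7800, γ^t·E[r] = 1.246000, running G = 1.246000
t=2: π = [0.1740, 0.2430, 0.1500, 0.1760, 0.1250, 0.1320], E[r] = 1.7100, γ^t·E[r] = 0.837900, running G = 2.083900
t=3: π = [0.1725, 0.2456, 0.1500, 0.1775, 0.1243, 0.1301], E[r] = 1.7019, γ^t·E[r] = 0.583752, running G = 2.667652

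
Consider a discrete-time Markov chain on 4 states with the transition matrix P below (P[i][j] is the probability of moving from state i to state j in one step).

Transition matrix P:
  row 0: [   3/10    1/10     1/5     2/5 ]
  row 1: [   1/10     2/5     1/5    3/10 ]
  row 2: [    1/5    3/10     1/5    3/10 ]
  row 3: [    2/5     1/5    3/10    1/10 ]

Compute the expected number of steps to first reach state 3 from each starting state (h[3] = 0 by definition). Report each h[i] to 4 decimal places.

h = [2.7778, 3.1746, 3.1349, 0.0000]

First-step conditioning: h[3] = 0; for i ≠ 3, h[i] = 1 + Σ_k P[i][k]·h[k].
  h[0] = 1 + 3/10·h[0] + 1/10·h[1] + 1/5·h[2]
  h[1] = 1 + 1/10·h[0] + 2/5·h[1] + 1/5·h[2]
  h[2] = 1 + 1/5·h[0] + 3/10·h[1] + 1/5·h[2]
Solving the 3×3 linear system over states ≠ 3 gives exactly h = [25/9, 200/63, 395/126, 0] (h[3] = 0 is the target).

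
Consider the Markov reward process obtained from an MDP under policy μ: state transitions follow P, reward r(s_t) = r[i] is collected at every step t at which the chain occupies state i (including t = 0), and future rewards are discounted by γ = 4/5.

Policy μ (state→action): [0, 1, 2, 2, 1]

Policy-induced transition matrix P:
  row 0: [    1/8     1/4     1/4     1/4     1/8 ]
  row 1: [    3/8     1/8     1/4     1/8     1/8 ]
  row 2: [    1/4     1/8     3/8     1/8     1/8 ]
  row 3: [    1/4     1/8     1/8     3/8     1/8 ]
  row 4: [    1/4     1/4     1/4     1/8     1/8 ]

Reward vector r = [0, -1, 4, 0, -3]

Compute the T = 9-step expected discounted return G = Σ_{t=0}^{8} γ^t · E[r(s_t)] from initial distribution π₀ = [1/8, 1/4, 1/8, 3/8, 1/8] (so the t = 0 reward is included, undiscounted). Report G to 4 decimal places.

t=0: π = [0.1250, 0.2500, 0.1250, 0.3750, 0.1250], E[r] = -0.1250, γ^t·E[r] = -0.125000, running G = -0.125000
t=1: π = [0.2656, 0.1563, 0.2188, 0.2344, 0.1250], E[r] = 0.3438, γ^t·E[r] = 0.275000, running G = 0.150000
t=2: π = [0.2363, 0.1738, 0.2480, 0.2168, 0.1250], E[r] = 0.4434, γ^t·E[r] = 0.283750, running G = 0.433750
t=3: π = [0.2422, 0.1702, 0.2539, 0.2087, 0.1250], E[r] = 0.4705, γ^t·E[r] = 0.240875, running G = 0.674625
t=4: π = [0.2410, 0.1709, 0.2556, 0.2075, 0.1250], E[r] = 0.4767, γ^t·E[r] = 0.195250, running G = 0.869875
t=5: π = [0.2412, 0.1707, 0.2560, 0.2070, 0.1250], E[r] = 0.4783, γ^t·E[r] = 0.156744, running G = 1.026619
t=6: π = [0.2412, 0.1708, 0.2561, 0.2069, 0.1250], E[r] = 0.4787, γ^t·E[r] = 0.125498, running G = 1.152117
t=7: π = [0.2412, 0.1708, 0.2562, 0.2069, 0.1250], E[r] = 0.4788, γ^t·E[r] = 0.100420, running G = 1.252537
t=8: π = [0.2412, 0.1708, 0.2562, 0.2069, 0.1250], E[r] = 0.4789, γ^t·E[r] = 0.080340, running G = 1.332877

G = 1.3329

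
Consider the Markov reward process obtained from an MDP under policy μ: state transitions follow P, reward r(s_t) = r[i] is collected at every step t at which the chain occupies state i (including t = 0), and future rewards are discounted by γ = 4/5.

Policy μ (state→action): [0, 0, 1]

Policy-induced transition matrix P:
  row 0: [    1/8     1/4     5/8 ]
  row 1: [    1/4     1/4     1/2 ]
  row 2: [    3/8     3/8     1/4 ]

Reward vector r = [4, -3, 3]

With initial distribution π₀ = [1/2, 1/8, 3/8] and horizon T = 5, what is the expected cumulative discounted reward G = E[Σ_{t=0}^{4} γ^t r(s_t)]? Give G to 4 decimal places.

t=0: π = [0.5000, 0.1250, 0.3750], E[r] = 2.7500, γ^t·E[r] = 2.750000, running G = 2.750000
t=1: π = [0.2344, 0.2969, 0.4688], E[r] = 1.4531, γ^t·E[r] = 1.162500, running G = 3.912500
t=2: π = [0.2793, 0.3086, 0.4121], E[r] = 1.4277, γ^t·E[r] = 0.913750, running G = 4.826250
t=3: π = [0.2666, 0.3015, 0.4319], E[r] = 1.4575, γ^t·E[r] = 0.746250, running G = 5.572500
t=4: π = [0.2707, 0.3040, 0.4254], E[r] = 1.4467, γ^t·E[r] = 0.592588, running G = 6.165088

G = 6.1651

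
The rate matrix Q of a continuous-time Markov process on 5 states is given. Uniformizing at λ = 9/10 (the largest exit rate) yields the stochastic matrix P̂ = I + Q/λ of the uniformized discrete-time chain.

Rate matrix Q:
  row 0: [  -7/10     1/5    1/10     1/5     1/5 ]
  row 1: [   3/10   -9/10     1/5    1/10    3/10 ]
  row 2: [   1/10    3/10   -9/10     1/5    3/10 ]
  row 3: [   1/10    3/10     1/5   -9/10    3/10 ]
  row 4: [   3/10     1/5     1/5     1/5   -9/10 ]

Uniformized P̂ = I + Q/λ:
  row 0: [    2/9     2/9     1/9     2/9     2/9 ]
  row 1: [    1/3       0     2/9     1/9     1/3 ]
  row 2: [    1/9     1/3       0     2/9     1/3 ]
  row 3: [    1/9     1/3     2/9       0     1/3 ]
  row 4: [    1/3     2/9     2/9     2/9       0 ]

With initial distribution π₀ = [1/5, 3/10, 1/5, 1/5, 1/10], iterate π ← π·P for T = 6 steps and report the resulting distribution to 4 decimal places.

t=0: π = [0.2000, 0.3000, 0.2000, 0.2000, 0.1000]
t=1: π = [0.2222, 0.2000, 0.1556, 0.1444, 0.2778]
t=2: π = [0.2420, 0.2111, 0.1630, 0.1679, 0.2160]
t=3: π = [0.2329, 0.2121, 0.1591, 0.1615, 0.2344]
t=4: π = [0.2362, 0.2107, 0.1610, 0.1628, 0.2293]
t=5: π = [0.2351, 0.2114, 0.1602, 0.1626, 0.2307]
t=6: π = [0.2355, 0.2111, 0.1605, 0.1626, 0.2303]

π = [0.2355, 0.2111, 0.1605, 0.1626, 0.2303]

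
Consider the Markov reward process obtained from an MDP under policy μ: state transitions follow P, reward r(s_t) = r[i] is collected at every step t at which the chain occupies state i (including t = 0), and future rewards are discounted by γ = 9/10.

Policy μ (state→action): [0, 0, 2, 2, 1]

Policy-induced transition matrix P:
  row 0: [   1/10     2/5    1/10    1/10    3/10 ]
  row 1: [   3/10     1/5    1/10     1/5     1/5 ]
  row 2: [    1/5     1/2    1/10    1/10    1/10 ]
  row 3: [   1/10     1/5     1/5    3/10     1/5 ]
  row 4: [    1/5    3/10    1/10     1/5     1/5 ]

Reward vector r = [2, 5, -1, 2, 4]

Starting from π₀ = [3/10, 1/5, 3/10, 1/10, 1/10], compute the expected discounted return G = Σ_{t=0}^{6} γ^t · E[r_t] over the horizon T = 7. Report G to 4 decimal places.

t=0: π = [0.3000, 0.2000, 0.3000, 0.1000, 0.1000], E[r] = 1.9000, γ^t·E[r] = 1.900000, running G = 1.900000
t=1: π = [0.1800, 0.3600, 0.1100, 0.1500, 0.2000], E[r] = 3.1500, γ^t·E[r] = 2.835000, running G = 4.735000
t=2: π = [0.2030, 0.2890, 0.1150, 0.1860, 0.2070], E[r] = 2.9360, γ^t·E[r] = 2.378160, running G = 7.113160
t=3: π = [0.1900, 0.2958, 0.1186, 0.1868, 0.2088], E[r] = 2.9492, γ^t·E[r] = 2.149967, running G = 9.263127
t=4: π = [0.1919, 0.2945, 0.1187, 0.1878, 0.2071], E[r] = 2.9416, γ^t·E[r] = 1.929997, running G = 11.193124
t=5: π = [0.1915, 0.2947, 0.1188, 0.1877, 0.2073], E[r] = 2.9424, γ^t·E[r] = 1.737453, running G = 12.930577
t=6: π = [0.1916, 0.2947, 0.1188, 0.1877, 0.2073], E[r] = 2.9422, γ^t·E[r] = 1.563609, running G = 14.494186

G = 14.4942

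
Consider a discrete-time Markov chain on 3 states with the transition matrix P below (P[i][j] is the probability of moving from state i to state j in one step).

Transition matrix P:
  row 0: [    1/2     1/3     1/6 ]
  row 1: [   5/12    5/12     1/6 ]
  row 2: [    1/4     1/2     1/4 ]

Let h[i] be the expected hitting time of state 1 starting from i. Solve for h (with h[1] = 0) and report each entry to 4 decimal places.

First-step conditioning: h[1] = 0; for i ≠ 1, h[i] = 1 + Σ_k P[i][k]·h[k].
  h[0] = 1 + 1/2·h[0] + 1/6·h[2]
  h[2] = 1 + 1/4·h[0] + 1/4·h[2]
Solving the 2×2 linear system over states ≠ 1 gives exactly h = [11/4, 0, 9/4] (h[1] = 0 is the target).

h = [2.7500, 0.0000, 2.2500]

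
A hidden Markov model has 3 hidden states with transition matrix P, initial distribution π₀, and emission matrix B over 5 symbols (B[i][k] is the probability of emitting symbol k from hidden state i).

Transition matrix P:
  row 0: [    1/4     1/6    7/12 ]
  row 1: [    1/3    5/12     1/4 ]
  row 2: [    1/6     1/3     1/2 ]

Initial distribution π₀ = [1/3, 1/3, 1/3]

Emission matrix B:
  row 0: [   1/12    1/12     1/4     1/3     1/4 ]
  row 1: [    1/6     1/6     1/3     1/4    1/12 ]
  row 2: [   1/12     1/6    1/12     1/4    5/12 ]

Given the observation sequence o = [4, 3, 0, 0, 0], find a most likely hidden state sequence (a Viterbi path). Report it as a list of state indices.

t=0: δ = [8.333e-02, 2.778e-02, 1.389e-01]  (obs o_0=4)
t=1: δ = [7.716e-03, 1.157e-02, 1.736e-02]  ψ = [2, 2, 2]  (obs o_1=3)
t=2: δ = [3.215e-04, 9.645e-04, 7.234e-04]  ψ = [1, 2, 2]  (obs o_2=0)
t=3: δ = [2.679e-05, 6.698e-05, 3.014e-05]  ψ = [1, 1, 2]  (obs o_3=0)
t=4: δ = [1.861e-06, 4.651e-06, 1.395e-06]  ψ = [1, 1, 1]  (obs o_4=0)
backtrack: best end state = 1; path = [2, 2, 1, 1, 1]

path = [2, 2, 1, 1, 1]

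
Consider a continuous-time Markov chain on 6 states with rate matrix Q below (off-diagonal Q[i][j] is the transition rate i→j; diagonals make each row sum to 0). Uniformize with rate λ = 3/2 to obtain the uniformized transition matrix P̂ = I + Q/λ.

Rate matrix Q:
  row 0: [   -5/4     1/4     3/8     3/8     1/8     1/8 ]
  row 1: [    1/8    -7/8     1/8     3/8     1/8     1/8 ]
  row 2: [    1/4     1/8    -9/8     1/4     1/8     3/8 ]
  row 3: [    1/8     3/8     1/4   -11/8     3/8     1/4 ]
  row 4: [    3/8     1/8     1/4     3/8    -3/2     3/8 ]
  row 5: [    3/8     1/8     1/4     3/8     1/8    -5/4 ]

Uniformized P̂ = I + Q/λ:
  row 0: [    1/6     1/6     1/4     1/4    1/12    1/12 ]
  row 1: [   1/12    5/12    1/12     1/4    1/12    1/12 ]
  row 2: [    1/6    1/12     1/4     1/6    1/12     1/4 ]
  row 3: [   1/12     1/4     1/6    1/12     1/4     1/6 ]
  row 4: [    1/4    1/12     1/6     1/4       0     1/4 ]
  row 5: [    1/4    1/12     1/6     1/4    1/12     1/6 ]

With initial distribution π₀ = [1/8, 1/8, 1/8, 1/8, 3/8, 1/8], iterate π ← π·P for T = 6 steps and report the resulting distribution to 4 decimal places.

π = [0.1561, 0.1948, 0.1783, 0.2015, 0.1079, 0.1613]

t=0: π = [0.1250, 0.1250, 0.1250, 0.1250, 0.3750, 0.1250]
t=1: π = [0.1875, 0.1563, 0.1771, 0.2188, 0.0729, 0.1875]
t=2: π = [0.1571, 0.1875, 0.1840, 0.1988, 0.1137, 0.1589]
t=3: π = [0.1572, 0.1921, 0.1795, 0.2015, 0.1070, 0.1628]
t=4: π = [0.1563, 0.1940, 0.1787, 0.2015, 0.1080, 0.1614]
t=5: π = [0.1562, 0.1946, 0.1784, 0.2015, 0.1079, 0.1614]
t=6: π = [0.1561, 0.1948, 0.1783, 0.2015, 0.1079, 0.1613]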